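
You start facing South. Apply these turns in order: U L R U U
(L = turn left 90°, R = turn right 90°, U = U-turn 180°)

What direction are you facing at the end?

Start: South
  U (U-turn (180°)) -> North
  L (left (90° counter-clockwise)) -> West
  R (right (90° clockwise)) -> North
  U (U-turn (180°)) -> South
  U (U-turn (180°)) -> North
Final: North

Answer: Final heading: North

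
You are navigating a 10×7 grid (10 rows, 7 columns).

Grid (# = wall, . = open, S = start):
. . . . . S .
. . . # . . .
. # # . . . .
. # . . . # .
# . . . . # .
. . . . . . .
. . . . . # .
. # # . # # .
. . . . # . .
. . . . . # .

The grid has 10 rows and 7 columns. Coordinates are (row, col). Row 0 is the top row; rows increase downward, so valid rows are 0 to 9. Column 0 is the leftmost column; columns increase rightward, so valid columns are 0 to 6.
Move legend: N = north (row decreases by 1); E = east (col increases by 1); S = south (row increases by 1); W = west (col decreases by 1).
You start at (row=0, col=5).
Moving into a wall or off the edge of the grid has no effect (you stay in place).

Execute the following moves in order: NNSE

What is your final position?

Start: (row=0, col=5)
  N (north): blocked, stay at (row=0, col=5)
  N (north): blocked, stay at (row=0, col=5)
  S (south): (row=0, col=5) -> (row=1, col=5)
  E (east): (row=1, col=5) -> (row=1, col=6)
Final: (row=1, col=6)

Answer: Final position: (row=1, col=6)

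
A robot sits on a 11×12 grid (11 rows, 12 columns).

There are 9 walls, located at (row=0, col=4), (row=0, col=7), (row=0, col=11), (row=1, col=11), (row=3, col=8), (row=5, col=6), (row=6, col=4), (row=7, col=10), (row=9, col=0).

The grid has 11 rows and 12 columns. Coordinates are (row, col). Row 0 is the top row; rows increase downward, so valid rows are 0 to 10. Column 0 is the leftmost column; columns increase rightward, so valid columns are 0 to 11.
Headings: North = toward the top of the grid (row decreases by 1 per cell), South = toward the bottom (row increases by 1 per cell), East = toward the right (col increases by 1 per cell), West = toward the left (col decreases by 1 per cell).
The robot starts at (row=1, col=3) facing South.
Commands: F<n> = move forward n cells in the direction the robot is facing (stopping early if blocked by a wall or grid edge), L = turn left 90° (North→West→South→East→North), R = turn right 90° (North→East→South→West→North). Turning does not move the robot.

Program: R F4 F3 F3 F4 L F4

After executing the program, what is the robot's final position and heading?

Answer: Final position: (row=5, col=0), facing South

Derivation:
Start: (row=1, col=3), facing South
  R: turn right, now facing West
  F4: move forward 3/4 (blocked), now at (row=1, col=0)
  F3: move forward 0/3 (blocked), now at (row=1, col=0)
  F3: move forward 0/3 (blocked), now at (row=1, col=0)
  F4: move forward 0/4 (blocked), now at (row=1, col=0)
  L: turn left, now facing South
  F4: move forward 4, now at (row=5, col=0)
Final: (row=5, col=0), facing South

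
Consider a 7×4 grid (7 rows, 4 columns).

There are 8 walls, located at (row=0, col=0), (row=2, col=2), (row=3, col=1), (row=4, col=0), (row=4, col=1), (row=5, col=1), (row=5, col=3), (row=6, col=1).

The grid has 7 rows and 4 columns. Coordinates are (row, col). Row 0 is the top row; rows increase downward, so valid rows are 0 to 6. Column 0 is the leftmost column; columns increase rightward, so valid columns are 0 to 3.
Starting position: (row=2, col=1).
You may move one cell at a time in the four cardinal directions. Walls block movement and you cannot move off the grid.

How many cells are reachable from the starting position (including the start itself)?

BFS flood-fill from (row=2, col=1):
  Distance 0: (row=2, col=1)
  Distance 1: (row=1, col=1), (row=2, col=0)
  Distance 2: (row=0, col=1), (row=1, col=0), (row=1, col=2), (row=3, col=0)
  Distance 3: (row=0, col=2), (row=1, col=3)
  Distance 4: (row=0, col=3), (row=2, col=3)
  Distance 5: (row=3, col=3)
  Distance 6: (row=3, col=2), (row=4, col=3)
  Distance 7: (row=4, col=2)
  Distance 8: (row=5, col=2)
  Distance 9: (row=6, col=2)
  Distance 10: (row=6, col=3)
Total reachable: 18 (grid has 20 open cells total)

Answer: Reachable cells: 18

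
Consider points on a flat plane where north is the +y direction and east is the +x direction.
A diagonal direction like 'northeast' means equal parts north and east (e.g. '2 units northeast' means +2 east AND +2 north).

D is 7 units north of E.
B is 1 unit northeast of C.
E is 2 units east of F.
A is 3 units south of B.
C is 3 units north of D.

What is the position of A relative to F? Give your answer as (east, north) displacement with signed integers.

Answer: A is at (east=3, north=8) relative to F.

Derivation:
Place F at the origin (east=0, north=0).
  E is 2 units east of F: delta (east=+2, north=+0); E at (east=2, north=0).
  D is 7 units north of E: delta (east=+0, north=+7); D at (east=2, north=7).
  C is 3 units north of D: delta (east=+0, north=+3); C at (east=2, north=10).
  B is 1 unit northeast of C: delta (east=+1, north=+1); B at (east=3, north=11).
  A is 3 units south of B: delta (east=+0, north=-3); A at (east=3, north=8).
Therefore A relative to F: (east=3, north=8).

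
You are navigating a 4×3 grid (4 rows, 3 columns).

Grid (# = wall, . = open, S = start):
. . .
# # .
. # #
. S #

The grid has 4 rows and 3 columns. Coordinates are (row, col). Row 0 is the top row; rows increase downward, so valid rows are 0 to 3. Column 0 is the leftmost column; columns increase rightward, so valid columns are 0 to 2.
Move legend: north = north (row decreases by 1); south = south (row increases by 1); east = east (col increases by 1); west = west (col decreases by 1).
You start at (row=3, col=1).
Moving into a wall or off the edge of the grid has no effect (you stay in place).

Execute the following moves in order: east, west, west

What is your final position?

Answer: Final position: (row=3, col=0)

Derivation:
Start: (row=3, col=1)
  east (east): blocked, stay at (row=3, col=1)
  west (west): (row=3, col=1) -> (row=3, col=0)
  west (west): blocked, stay at (row=3, col=0)
Final: (row=3, col=0)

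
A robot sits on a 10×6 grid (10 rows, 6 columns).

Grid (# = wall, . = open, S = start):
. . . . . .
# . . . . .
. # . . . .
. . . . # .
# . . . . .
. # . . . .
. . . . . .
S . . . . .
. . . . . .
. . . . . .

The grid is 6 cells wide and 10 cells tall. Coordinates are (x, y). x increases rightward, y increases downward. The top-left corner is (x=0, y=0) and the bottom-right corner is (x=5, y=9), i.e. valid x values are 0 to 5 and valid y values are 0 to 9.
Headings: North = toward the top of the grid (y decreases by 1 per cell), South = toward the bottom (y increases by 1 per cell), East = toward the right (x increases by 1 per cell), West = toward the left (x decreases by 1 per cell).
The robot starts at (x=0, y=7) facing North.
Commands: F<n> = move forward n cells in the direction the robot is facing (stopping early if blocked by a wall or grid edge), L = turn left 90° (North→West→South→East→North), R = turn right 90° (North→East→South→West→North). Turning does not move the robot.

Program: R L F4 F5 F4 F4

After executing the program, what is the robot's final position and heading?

Answer: Final position: (x=0, y=5), facing North

Derivation:
Start: (x=0, y=7), facing North
  R: turn right, now facing East
  L: turn left, now facing North
  F4: move forward 2/4 (blocked), now at (x=0, y=5)
  F5: move forward 0/5 (blocked), now at (x=0, y=5)
  F4: move forward 0/4 (blocked), now at (x=0, y=5)
  F4: move forward 0/4 (blocked), now at (x=0, y=5)
Final: (x=0, y=5), facing North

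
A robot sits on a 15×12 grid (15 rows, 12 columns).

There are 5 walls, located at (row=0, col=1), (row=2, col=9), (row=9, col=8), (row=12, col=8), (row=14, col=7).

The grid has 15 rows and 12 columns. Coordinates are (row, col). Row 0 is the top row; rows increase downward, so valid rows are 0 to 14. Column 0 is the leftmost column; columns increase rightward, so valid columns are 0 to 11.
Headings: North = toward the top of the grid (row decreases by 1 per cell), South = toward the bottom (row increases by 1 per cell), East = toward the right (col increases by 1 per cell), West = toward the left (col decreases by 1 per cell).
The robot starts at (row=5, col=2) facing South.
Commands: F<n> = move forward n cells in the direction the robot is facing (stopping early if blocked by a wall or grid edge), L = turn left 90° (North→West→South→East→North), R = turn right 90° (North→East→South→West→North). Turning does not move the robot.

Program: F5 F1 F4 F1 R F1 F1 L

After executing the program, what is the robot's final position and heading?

Answer: Final position: (row=14, col=0), facing South

Derivation:
Start: (row=5, col=2), facing South
  F5: move forward 5, now at (row=10, col=2)
  F1: move forward 1, now at (row=11, col=2)
  F4: move forward 3/4 (blocked), now at (row=14, col=2)
  F1: move forward 0/1 (blocked), now at (row=14, col=2)
  R: turn right, now facing West
  F1: move forward 1, now at (row=14, col=1)
  F1: move forward 1, now at (row=14, col=0)
  L: turn left, now facing South
Final: (row=14, col=0), facing South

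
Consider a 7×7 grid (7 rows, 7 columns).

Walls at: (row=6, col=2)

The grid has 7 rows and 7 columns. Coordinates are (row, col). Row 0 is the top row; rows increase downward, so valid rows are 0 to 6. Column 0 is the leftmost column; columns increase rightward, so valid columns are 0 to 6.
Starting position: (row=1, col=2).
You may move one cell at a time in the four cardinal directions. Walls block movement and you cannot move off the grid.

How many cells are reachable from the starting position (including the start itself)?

Answer: Reachable cells: 48

Derivation:
BFS flood-fill from (row=1, col=2):
  Distance 0: (row=1, col=2)
  Distance 1: (row=0, col=2), (row=1, col=1), (row=1, col=3), (row=2, col=2)
  Distance 2: (row=0, col=1), (row=0, col=3), (row=1, col=0), (row=1, col=4), (row=2, col=1), (row=2, col=3), (row=3, col=2)
  Distance 3: (row=0, col=0), (row=0, col=4), (row=1, col=5), (row=2, col=0), (row=2, col=4), (row=3, col=1), (row=3, col=3), (row=4, col=2)
  Distance 4: (row=0, col=5), (row=1, col=6), (row=2, col=5), (row=3, col=0), (row=3, col=4), (row=4, col=1), (row=4, col=3), (row=5, col=2)
  Distance 5: (row=0, col=6), (row=2, col=6), (row=3, col=5), (row=4, col=0), (row=4, col=4), (row=5, col=1), (row=5, col=3)
  Distance 6: (row=3, col=6), (row=4, col=5), (row=5, col=0), (row=5, col=4), (row=6, col=1), (row=6, col=3)
  Distance 7: (row=4, col=6), (row=5, col=5), (row=6, col=0), (row=6, col=4)
  Distance 8: (row=5, col=6), (row=6, col=5)
  Distance 9: (row=6, col=6)
Total reachable: 48 (grid has 48 open cells total)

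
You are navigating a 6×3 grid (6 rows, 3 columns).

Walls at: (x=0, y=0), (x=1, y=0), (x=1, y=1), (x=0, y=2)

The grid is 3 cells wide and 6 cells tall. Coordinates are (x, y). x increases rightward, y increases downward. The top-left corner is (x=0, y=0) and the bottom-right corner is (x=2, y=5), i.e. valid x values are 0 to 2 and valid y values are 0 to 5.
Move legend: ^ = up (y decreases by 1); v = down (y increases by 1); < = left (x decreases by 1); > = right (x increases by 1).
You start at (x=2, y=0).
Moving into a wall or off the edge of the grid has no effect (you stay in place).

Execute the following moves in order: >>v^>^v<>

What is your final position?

Answer: Final position: (x=2, y=1)

Derivation:
Start: (x=2, y=0)
  > (right): blocked, stay at (x=2, y=0)
  > (right): blocked, stay at (x=2, y=0)
  v (down): (x=2, y=0) -> (x=2, y=1)
  ^ (up): (x=2, y=1) -> (x=2, y=0)
  > (right): blocked, stay at (x=2, y=0)
  ^ (up): blocked, stay at (x=2, y=0)
  v (down): (x=2, y=0) -> (x=2, y=1)
  < (left): blocked, stay at (x=2, y=1)
  > (right): blocked, stay at (x=2, y=1)
Final: (x=2, y=1)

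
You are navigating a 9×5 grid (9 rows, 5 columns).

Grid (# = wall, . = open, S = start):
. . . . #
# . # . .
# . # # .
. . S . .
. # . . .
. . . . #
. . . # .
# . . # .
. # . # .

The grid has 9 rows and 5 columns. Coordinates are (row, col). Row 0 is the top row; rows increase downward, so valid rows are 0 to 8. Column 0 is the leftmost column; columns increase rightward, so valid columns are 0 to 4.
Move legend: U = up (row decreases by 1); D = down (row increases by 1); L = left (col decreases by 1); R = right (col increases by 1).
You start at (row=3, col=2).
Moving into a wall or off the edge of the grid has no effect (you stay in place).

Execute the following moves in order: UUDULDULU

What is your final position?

Answer: Final position: (row=1, col=1)

Derivation:
Start: (row=3, col=2)
  U (up): blocked, stay at (row=3, col=2)
  U (up): blocked, stay at (row=3, col=2)
  D (down): (row=3, col=2) -> (row=4, col=2)
  U (up): (row=4, col=2) -> (row=3, col=2)
  L (left): (row=3, col=2) -> (row=3, col=1)
  D (down): blocked, stay at (row=3, col=1)
  U (up): (row=3, col=1) -> (row=2, col=1)
  L (left): blocked, stay at (row=2, col=1)
  U (up): (row=2, col=1) -> (row=1, col=1)
Final: (row=1, col=1)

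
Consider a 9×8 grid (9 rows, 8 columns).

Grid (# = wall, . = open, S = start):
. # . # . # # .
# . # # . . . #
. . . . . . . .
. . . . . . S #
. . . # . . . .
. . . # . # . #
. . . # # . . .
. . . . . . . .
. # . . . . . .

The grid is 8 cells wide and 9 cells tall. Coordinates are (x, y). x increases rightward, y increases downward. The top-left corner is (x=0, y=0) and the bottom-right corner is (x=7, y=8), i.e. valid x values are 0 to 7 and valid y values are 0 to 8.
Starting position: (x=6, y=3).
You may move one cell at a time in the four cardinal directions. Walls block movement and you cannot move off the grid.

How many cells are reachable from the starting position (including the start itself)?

BFS flood-fill from (x=6, y=3):
  Distance 0: (x=6, y=3)
  Distance 1: (x=6, y=2), (x=5, y=3), (x=6, y=4)
  Distance 2: (x=6, y=1), (x=5, y=2), (x=7, y=2), (x=4, y=3), (x=5, y=4), (x=7, y=4), (x=6, y=5)
  Distance 3: (x=5, y=1), (x=4, y=2), (x=3, y=3), (x=4, y=4), (x=6, y=6)
  Distance 4: (x=4, y=1), (x=3, y=2), (x=2, y=3), (x=4, y=5), (x=5, y=6), (x=7, y=6), (x=6, y=7)
  Distance 5: (x=4, y=0), (x=2, y=2), (x=1, y=3), (x=2, y=4), (x=5, y=7), (x=7, y=7), (x=6, y=8)
  Distance 6: (x=1, y=2), (x=0, y=3), (x=1, y=4), (x=2, y=5), (x=4, y=7), (x=5, y=8), (x=7, y=8)
  Distance 7: (x=1, y=1), (x=0, y=2), (x=0, y=4), (x=1, y=5), (x=2, y=6), (x=3, y=7), (x=4, y=8)
  Distance 8: (x=0, y=5), (x=1, y=6), (x=2, y=7), (x=3, y=8)
  Distance 9: (x=0, y=6), (x=1, y=7), (x=2, y=8)
  Distance 10: (x=0, y=7)
  Distance 11: (x=0, y=8)
Total reachable: 53 (grid has 56 open cells total)

Answer: Reachable cells: 53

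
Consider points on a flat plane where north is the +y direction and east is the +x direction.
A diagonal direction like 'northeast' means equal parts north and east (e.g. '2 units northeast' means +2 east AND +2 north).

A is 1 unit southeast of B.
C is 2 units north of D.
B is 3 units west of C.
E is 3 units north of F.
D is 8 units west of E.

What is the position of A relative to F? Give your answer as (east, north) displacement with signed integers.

Place F at the origin (east=0, north=0).
  E is 3 units north of F: delta (east=+0, north=+3); E at (east=0, north=3).
  D is 8 units west of E: delta (east=-8, north=+0); D at (east=-8, north=3).
  C is 2 units north of D: delta (east=+0, north=+2); C at (east=-8, north=5).
  B is 3 units west of C: delta (east=-3, north=+0); B at (east=-11, north=5).
  A is 1 unit southeast of B: delta (east=+1, north=-1); A at (east=-10, north=4).
Therefore A relative to F: (east=-10, north=4).

Answer: A is at (east=-10, north=4) relative to F.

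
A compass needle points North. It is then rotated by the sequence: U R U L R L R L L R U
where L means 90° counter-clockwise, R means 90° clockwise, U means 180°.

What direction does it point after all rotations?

Answer: Final heading: South

Derivation:
Start: North
  U (U-turn (180°)) -> South
  R (right (90° clockwise)) -> West
  U (U-turn (180°)) -> East
  L (left (90° counter-clockwise)) -> North
  R (right (90° clockwise)) -> East
  L (left (90° counter-clockwise)) -> North
  R (right (90° clockwise)) -> East
  L (left (90° counter-clockwise)) -> North
  L (left (90° counter-clockwise)) -> West
  R (right (90° clockwise)) -> North
  U (U-turn (180°)) -> South
Final: South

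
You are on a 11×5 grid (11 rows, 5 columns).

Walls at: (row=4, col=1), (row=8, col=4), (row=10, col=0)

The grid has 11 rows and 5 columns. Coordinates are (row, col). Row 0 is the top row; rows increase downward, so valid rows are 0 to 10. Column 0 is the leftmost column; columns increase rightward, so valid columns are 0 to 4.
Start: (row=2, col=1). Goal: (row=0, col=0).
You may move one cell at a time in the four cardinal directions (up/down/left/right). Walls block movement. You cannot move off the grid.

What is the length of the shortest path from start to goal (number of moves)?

BFS from (row=2, col=1) until reaching (row=0, col=0):
  Distance 0: (row=2, col=1)
  Distance 1: (row=1, col=1), (row=2, col=0), (row=2, col=2), (row=3, col=1)
  Distance 2: (row=0, col=1), (row=1, col=0), (row=1, col=2), (row=2, col=3), (row=3, col=0), (row=3, col=2)
  Distance 3: (row=0, col=0), (row=0, col=2), (row=1, col=3), (row=2, col=4), (row=3, col=3), (row=4, col=0), (row=4, col=2)  <- goal reached here
One shortest path (3 moves): (row=2, col=1) -> (row=2, col=0) -> (row=1, col=0) -> (row=0, col=0)

Answer: Shortest path length: 3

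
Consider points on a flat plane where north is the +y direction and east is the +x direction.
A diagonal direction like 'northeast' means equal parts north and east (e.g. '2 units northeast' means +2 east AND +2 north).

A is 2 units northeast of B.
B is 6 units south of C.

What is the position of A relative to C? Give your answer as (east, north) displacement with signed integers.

Answer: A is at (east=2, north=-4) relative to C.

Derivation:
Place C at the origin (east=0, north=0).
  B is 6 units south of C: delta (east=+0, north=-6); B at (east=0, north=-6).
  A is 2 units northeast of B: delta (east=+2, north=+2); A at (east=2, north=-4).
Therefore A relative to C: (east=2, north=-4).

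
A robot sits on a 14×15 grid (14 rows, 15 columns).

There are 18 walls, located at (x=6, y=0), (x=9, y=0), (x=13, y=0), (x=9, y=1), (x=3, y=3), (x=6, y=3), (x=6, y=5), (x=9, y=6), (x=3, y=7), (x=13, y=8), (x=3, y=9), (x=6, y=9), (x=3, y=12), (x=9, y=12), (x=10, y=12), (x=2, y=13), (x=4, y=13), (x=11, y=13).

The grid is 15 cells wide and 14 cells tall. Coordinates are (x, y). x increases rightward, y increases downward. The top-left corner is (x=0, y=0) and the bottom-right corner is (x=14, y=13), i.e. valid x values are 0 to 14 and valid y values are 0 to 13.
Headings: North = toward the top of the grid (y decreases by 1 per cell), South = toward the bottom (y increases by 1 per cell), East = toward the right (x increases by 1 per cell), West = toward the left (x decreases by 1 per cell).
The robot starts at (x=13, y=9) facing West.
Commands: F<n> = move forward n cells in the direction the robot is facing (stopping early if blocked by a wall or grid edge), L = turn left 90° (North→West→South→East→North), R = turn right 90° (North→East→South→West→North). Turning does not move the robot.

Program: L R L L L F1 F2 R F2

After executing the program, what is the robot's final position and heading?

Answer: Final position: (x=14, y=9), facing East

Derivation:
Start: (x=13, y=9), facing West
  L: turn left, now facing South
  R: turn right, now facing West
  L: turn left, now facing South
  L: turn left, now facing East
  L: turn left, now facing North
  F1: move forward 0/1 (blocked), now at (x=13, y=9)
  F2: move forward 0/2 (blocked), now at (x=13, y=9)
  R: turn right, now facing East
  F2: move forward 1/2 (blocked), now at (x=14, y=9)
Final: (x=14, y=9), facing East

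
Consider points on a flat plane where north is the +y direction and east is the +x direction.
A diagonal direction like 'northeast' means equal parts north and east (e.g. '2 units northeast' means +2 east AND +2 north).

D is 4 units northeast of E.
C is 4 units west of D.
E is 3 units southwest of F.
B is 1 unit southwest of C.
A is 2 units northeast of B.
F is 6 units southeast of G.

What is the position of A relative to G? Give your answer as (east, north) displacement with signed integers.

Answer: A is at (east=4, north=-4) relative to G.

Derivation:
Place G at the origin (east=0, north=0).
  F is 6 units southeast of G: delta (east=+6, north=-6); F at (east=6, north=-6).
  E is 3 units southwest of F: delta (east=-3, north=-3); E at (east=3, north=-9).
  D is 4 units northeast of E: delta (east=+4, north=+4); D at (east=7, north=-5).
  C is 4 units west of D: delta (east=-4, north=+0); C at (east=3, north=-5).
  B is 1 unit southwest of C: delta (east=-1, north=-1); B at (east=2, north=-6).
  A is 2 units northeast of B: delta (east=+2, north=+2); A at (east=4, north=-4).
Therefore A relative to G: (east=4, north=-4).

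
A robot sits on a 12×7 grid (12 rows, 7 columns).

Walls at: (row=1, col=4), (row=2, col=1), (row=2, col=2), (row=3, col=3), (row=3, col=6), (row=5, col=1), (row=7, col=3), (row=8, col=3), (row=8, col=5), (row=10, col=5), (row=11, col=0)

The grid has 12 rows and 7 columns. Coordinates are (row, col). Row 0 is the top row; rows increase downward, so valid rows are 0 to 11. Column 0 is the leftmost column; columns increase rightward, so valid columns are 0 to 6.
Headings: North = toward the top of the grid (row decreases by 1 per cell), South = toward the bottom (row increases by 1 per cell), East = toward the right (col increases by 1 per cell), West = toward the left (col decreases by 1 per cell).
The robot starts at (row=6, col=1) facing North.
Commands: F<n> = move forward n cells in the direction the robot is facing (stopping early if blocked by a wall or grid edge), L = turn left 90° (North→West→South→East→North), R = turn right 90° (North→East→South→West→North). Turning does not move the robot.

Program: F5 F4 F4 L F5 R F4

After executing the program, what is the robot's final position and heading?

Answer: Final position: (row=2, col=0), facing North

Derivation:
Start: (row=6, col=1), facing North
  F5: move forward 0/5 (blocked), now at (row=6, col=1)
  F4: move forward 0/4 (blocked), now at (row=6, col=1)
  F4: move forward 0/4 (blocked), now at (row=6, col=1)
  L: turn left, now facing West
  F5: move forward 1/5 (blocked), now at (row=6, col=0)
  R: turn right, now facing North
  F4: move forward 4, now at (row=2, col=0)
Final: (row=2, col=0), facing North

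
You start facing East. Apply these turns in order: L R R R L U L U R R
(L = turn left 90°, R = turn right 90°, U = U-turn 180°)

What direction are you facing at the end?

Start: East
  L (left (90° counter-clockwise)) -> North
  R (right (90° clockwise)) -> East
  R (right (90° clockwise)) -> South
  R (right (90° clockwise)) -> West
  L (left (90° counter-clockwise)) -> South
  U (U-turn (180°)) -> North
  L (left (90° counter-clockwise)) -> West
  U (U-turn (180°)) -> East
  R (right (90° clockwise)) -> South
  R (right (90° clockwise)) -> West
Final: West

Answer: Final heading: West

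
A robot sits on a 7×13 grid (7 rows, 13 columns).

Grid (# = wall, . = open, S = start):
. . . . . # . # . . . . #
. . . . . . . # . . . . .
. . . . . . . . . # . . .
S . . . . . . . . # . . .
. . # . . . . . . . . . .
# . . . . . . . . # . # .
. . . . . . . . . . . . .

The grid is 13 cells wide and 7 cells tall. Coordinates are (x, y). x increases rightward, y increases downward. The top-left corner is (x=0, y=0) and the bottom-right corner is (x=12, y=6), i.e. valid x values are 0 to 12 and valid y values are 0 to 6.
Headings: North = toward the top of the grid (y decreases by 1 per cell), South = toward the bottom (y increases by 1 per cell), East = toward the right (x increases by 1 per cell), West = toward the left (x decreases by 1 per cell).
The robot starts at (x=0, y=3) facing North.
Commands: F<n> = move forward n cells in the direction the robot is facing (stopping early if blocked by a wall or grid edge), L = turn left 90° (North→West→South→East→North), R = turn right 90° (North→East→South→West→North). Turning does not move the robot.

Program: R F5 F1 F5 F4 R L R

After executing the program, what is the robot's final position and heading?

Start: (x=0, y=3), facing North
  R: turn right, now facing East
  F5: move forward 5, now at (x=5, y=3)
  F1: move forward 1, now at (x=6, y=3)
  F5: move forward 2/5 (blocked), now at (x=8, y=3)
  F4: move forward 0/4 (blocked), now at (x=8, y=3)
  R: turn right, now facing South
  L: turn left, now facing East
  R: turn right, now facing South
Final: (x=8, y=3), facing South

Answer: Final position: (x=8, y=3), facing South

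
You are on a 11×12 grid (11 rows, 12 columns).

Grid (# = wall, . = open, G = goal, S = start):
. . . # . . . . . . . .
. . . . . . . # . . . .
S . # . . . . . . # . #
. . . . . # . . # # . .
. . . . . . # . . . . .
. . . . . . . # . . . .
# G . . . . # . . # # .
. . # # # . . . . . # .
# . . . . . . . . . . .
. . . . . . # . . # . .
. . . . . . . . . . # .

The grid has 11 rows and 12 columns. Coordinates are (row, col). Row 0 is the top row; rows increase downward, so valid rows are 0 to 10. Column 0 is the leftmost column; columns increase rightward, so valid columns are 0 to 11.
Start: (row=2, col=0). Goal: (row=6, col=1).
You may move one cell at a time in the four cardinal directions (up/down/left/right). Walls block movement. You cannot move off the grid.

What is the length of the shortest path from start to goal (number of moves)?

Answer: Shortest path length: 5

Derivation:
BFS from (row=2, col=0) until reaching (row=6, col=1):
  Distance 0: (row=2, col=0)
  Distance 1: (row=1, col=0), (row=2, col=1), (row=3, col=0)
  Distance 2: (row=0, col=0), (row=1, col=1), (row=3, col=1), (row=4, col=0)
  Distance 3: (row=0, col=1), (row=1, col=2), (row=3, col=2), (row=4, col=1), (row=5, col=0)
  Distance 4: (row=0, col=2), (row=1, col=3), (row=3, col=3), (row=4, col=2), (row=5, col=1)
  Distance 5: (row=1, col=4), (row=2, col=3), (row=3, col=4), (row=4, col=3), (row=5, col=2), (row=6, col=1)  <- goal reached here
One shortest path (5 moves): (row=2, col=0) -> (row=2, col=1) -> (row=3, col=1) -> (row=4, col=1) -> (row=5, col=1) -> (row=6, col=1)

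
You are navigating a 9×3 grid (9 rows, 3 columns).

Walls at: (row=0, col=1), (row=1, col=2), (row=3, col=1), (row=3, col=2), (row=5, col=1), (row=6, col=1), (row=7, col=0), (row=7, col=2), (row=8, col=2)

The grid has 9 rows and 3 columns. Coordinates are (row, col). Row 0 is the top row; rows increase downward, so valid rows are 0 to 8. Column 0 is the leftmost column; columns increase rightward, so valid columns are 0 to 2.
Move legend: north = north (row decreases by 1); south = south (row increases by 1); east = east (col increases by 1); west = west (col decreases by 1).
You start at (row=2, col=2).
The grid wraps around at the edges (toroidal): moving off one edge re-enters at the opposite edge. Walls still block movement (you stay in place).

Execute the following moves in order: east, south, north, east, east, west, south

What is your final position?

Answer: Final position: (row=2, col=1)

Derivation:
Start: (row=2, col=2)
  east (east): (row=2, col=2) -> (row=2, col=0)
  south (south): (row=2, col=0) -> (row=3, col=0)
  north (north): (row=3, col=0) -> (row=2, col=0)
  east (east): (row=2, col=0) -> (row=2, col=1)
  east (east): (row=2, col=1) -> (row=2, col=2)
  west (west): (row=2, col=2) -> (row=2, col=1)
  south (south): blocked, stay at (row=2, col=1)
Final: (row=2, col=1)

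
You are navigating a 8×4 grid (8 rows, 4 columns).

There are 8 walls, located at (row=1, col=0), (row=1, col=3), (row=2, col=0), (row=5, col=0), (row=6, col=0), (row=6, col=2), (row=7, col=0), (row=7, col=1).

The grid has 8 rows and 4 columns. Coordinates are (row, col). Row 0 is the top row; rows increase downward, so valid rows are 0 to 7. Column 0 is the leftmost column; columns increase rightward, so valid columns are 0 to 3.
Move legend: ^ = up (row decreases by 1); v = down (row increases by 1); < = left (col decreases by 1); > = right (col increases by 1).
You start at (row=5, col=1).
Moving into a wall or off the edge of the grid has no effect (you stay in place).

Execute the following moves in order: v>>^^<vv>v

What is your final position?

Start: (row=5, col=1)
  v (down): (row=5, col=1) -> (row=6, col=1)
  > (right): blocked, stay at (row=6, col=1)
  > (right): blocked, stay at (row=6, col=1)
  ^ (up): (row=6, col=1) -> (row=5, col=1)
  ^ (up): (row=5, col=1) -> (row=4, col=1)
  < (left): (row=4, col=1) -> (row=4, col=0)
  v (down): blocked, stay at (row=4, col=0)
  v (down): blocked, stay at (row=4, col=0)
  > (right): (row=4, col=0) -> (row=4, col=1)
  v (down): (row=4, col=1) -> (row=5, col=1)
Final: (row=5, col=1)

Answer: Final position: (row=5, col=1)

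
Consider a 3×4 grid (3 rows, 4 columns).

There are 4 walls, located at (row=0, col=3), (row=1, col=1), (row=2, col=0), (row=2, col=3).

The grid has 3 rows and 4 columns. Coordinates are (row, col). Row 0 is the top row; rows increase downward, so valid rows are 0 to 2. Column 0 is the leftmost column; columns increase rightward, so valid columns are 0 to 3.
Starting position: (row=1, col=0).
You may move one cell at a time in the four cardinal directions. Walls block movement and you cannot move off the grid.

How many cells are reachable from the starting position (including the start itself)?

Answer: Reachable cells: 8

Derivation:
BFS flood-fill from (row=1, col=0):
  Distance 0: (row=1, col=0)
  Distance 1: (row=0, col=0)
  Distance 2: (row=0, col=1)
  Distance 3: (row=0, col=2)
  Distance 4: (row=1, col=2)
  Distance 5: (row=1, col=3), (row=2, col=2)
  Distance 6: (row=2, col=1)
Total reachable: 8 (grid has 8 open cells total)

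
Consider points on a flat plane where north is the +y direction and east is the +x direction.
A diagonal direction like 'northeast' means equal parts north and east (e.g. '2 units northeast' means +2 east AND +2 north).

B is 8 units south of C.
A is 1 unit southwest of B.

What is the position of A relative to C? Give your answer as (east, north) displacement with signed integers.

Answer: A is at (east=-1, north=-9) relative to C.

Derivation:
Place C at the origin (east=0, north=0).
  B is 8 units south of C: delta (east=+0, north=-8); B at (east=0, north=-8).
  A is 1 unit southwest of B: delta (east=-1, north=-1); A at (east=-1, north=-9).
Therefore A relative to C: (east=-1, north=-9).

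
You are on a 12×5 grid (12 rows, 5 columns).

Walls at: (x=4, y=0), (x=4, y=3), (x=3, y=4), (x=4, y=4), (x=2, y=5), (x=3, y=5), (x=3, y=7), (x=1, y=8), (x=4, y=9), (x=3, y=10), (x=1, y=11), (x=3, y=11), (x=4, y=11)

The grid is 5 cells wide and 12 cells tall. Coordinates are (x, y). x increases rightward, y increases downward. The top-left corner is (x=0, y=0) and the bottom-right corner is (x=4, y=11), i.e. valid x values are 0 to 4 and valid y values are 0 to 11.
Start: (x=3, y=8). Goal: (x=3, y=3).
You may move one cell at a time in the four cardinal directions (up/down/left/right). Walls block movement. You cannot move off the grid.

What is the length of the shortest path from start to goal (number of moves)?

Answer: Shortest path length: 9

Derivation:
BFS from (x=3, y=8) until reaching (x=3, y=3):
  Distance 0: (x=3, y=8)
  Distance 1: (x=2, y=8), (x=4, y=8), (x=3, y=9)
  Distance 2: (x=2, y=7), (x=4, y=7), (x=2, y=9)
  Distance 3: (x=2, y=6), (x=4, y=6), (x=1, y=7), (x=1, y=9), (x=2, y=10)
  Distance 4: (x=4, y=5), (x=1, y=6), (x=3, y=6), (x=0, y=7), (x=0, y=9), (x=1, y=10), (x=2, y=11)
  Distance 5: (x=1, y=5), (x=0, y=6), (x=0, y=8), (x=0, y=10)
  Distance 6: (x=1, y=4), (x=0, y=5), (x=0, y=11)
  Distance 7: (x=1, y=3), (x=0, y=4), (x=2, y=4)
  Distance 8: (x=1, y=2), (x=0, y=3), (x=2, y=3)
  Distance 9: (x=1, y=1), (x=0, y=2), (x=2, y=2), (x=3, y=3)  <- goal reached here
One shortest path (9 moves): (x=3, y=8) -> (x=2, y=8) -> (x=2, y=7) -> (x=1, y=7) -> (x=1, y=6) -> (x=1, y=5) -> (x=1, y=4) -> (x=2, y=4) -> (x=2, y=3) -> (x=3, y=3)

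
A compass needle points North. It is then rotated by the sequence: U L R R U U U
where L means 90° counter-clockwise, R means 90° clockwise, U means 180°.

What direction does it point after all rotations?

Start: North
  U (U-turn (180°)) -> South
  L (left (90° counter-clockwise)) -> East
  R (right (90° clockwise)) -> South
  R (right (90° clockwise)) -> West
  U (U-turn (180°)) -> East
  U (U-turn (180°)) -> West
  U (U-turn (180°)) -> East
Final: East

Answer: Final heading: East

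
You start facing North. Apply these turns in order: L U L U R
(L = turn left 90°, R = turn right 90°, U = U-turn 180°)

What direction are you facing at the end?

Answer: Final heading: West

Derivation:
Start: North
  L (left (90° counter-clockwise)) -> West
  U (U-turn (180°)) -> East
  L (left (90° counter-clockwise)) -> North
  U (U-turn (180°)) -> South
  R (right (90° clockwise)) -> West
Final: West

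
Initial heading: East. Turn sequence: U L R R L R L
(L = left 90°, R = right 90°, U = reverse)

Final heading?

Answer: Final heading: West

Derivation:
Start: East
  U (U-turn (180°)) -> West
  L (left (90° counter-clockwise)) -> South
  R (right (90° clockwise)) -> West
  R (right (90° clockwise)) -> North
  L (left (90° counter-clockwise)) -> West
  R (right (90° clockwise)) -> North
  L (left (90° counter-clockwise)) -> West
Final: West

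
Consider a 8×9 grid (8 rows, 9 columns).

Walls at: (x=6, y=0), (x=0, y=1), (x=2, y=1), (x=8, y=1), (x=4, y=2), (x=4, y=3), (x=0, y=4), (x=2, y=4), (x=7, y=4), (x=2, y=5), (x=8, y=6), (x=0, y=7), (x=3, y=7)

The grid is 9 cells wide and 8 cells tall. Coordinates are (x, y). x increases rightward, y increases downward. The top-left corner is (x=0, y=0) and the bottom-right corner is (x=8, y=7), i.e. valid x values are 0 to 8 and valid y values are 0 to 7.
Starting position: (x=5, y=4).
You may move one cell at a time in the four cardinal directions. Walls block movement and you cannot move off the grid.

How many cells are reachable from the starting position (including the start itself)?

BFS flood-fill from (x=5, y=4):
  Distance 0: (x=5, y=4)
  Distance 1: (x=5, y=3), (x=4, y=4), (x=6, y=4), (x=5, y=5)
  Distance 2: (x=5, y=2), (x=6, y=3), (x=3, y=4), (x=4, y=5), (x=6, y=5), (x=5, y=6)
  Distance 3: (x=5, y=1), (x=6, y=2), (x=3, y=3), (x=7, y=3), (x=3, y=5), (x=7, y=5), (x=4, y=6), (x=6, y=6), (x=5, y=7)
  Distance 4: (x=5, y=0), (x=4, y=1), (x=6, y=1), (x=3, y=2), (x=7, y=2), (x=2, y=3), (x=8, y=3), (x=8, y=5), (x=3, y=6), (x=7, y=6), (x=4, y=7), (x=6, y=7)
  Distance 5: (x=4, y=0), (x=3, y=1), (x=7, y=1), (x=2, y=2), (x=8, y=2), (x=1, y=3), (x=8, y=4), (x=2, y=6), (x=7, y=7)
  Distance 6: (x=3, y=0), (x=7, y=0), (x=1, y=2), (x=0, y=3), (x=1, y=4), (x=1, y=6), (x=2, y=7), (x=8, y=7)
  Distance 7: (x=2, y=0), (x=8, y=0), (x=1, y=1), (x=0, y=2), (x=1, y=5), (x=0, y=6), (x=1, y=7)
  Distance 8: (x=1, y=0), (x=0, y=5)
  Distance 9: (x=0, y=0)
Total reachable: 59 (grid has 59 open cells total)

Answer: Reachable cells: 59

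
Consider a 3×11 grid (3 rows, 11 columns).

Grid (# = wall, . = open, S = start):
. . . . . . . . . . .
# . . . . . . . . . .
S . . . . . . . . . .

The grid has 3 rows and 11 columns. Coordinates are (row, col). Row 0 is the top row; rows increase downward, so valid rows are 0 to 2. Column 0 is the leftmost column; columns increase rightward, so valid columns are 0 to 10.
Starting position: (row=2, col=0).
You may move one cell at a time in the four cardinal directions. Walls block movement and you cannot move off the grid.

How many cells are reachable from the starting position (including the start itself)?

Answer: Reachable cells: 32

Derivation:
BFS flood-fill from (row=2, col=0):
  Distance 0: (row=2, col=0)
  Distance 1: (row=2, col=1)
  Distance 2: (row=1, col=1), (row=2, col=2)
  Distance 3: (row=0, col=1), (row=1, col=2), (row=2, col=3)
  Distance 4: (row=0, col=0), (row=0, col=2), (row=1, col=3), (row=2, col=4)
  Distance 5: (row=0, col=3), (row=1, col=4), (row=2, col=5)
  Distance 6: (row=0, col=4), (row=1, col=5), (row=2, col=6)
  Distance 7: (row=0, col=5), (row=1, col=6), (row=2, col=7)
  Distance 8: (row=0, col=6), (row=1, col=7), (row=2, col=8)
  Distance 9: (row=0, col=7), (row=1, col=8), (row=2, col=9)
  Distance 10: (row=0, col=8), (row=1, col=9), (row=2, col=10)
  Distance 11: (row=0, col=9), (row=1, col=10)
  Distance 12: (row=0, col=10)
Total reachable: 32 (grid has 32 open cells total)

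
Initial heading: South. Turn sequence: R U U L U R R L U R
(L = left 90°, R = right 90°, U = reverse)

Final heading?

Start: South
  R (right (90° clockwise)) -> West
  U (U-turn (180°)) -> East
  U (U-turn (180°)) -> West
  L (left (90° counter-clockwise)) -> South
  U (U-turn (180°)) -> North
  R (right (90° clockwise)) -> East
  R (right (90° clockwise)) -> South
  L (left (90° counter-clockwise)) -> East
  U (U-turn (180°)) -> West
  R (right (90° clockwise)) -> North
Final: North

Answer: Final heading: North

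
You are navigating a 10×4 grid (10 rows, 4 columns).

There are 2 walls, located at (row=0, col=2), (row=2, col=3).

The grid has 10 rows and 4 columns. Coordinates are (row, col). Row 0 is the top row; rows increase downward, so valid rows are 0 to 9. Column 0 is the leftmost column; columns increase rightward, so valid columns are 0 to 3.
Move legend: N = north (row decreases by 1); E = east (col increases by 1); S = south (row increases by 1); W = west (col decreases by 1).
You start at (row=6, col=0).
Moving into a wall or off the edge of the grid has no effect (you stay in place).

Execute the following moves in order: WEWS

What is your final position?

Start: (row=6, col=0)
  W (west): blocked, stay at (row=6, col=0)
  E (east): (row=6, col=0) -> (row=6, col=1)
  W (west): (row=6, col=1) -> (row=6, col=0)
  S (south): (row=6, col=0) -> (row=7, col=0)
Final: (row=7, col=0)

Answer: Final position: (row=7, col=0)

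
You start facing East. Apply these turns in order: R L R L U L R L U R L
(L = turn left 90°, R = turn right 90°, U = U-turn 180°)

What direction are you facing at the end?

Start: East
  R (right (90° clockwise)) -> South
  L (left (90° counter-clockwise)) -> East
  R (right (90° clockwise)) -> South
  L (left (90° counter-clockwise)) -> East
  U (U-turn (180°)) -> West
  L (left (90° counter-clockwise)) -> South
  R (right (90° clockwise)) -> West
  L (left (90° counter-clockwise)) -> South
  U (U-turn (180°)) -> North
  R (right (90° clockwise)) -> East
  L (left (90° counter-clockwise)) -> North
Final: North

Answer: Final heading: North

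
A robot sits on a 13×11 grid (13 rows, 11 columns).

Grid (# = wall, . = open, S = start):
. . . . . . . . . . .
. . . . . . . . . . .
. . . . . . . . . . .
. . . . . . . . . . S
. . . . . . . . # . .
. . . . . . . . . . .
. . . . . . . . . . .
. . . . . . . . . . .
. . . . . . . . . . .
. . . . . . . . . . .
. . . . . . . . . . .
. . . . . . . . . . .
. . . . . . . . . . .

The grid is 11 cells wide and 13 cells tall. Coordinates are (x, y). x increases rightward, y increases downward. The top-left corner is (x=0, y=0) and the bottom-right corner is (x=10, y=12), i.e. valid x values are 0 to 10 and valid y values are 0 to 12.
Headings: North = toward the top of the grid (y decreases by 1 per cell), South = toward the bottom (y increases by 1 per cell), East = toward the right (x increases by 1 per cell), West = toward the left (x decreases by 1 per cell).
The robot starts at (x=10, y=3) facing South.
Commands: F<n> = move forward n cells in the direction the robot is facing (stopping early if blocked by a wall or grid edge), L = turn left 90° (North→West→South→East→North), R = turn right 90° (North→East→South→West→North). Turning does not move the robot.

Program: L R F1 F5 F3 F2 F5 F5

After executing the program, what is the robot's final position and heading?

Start: (x=10, y=3), facing South
  L: turn left, now facing East
  R: turn right, now facing South
  F1: move forward 1, now at (x=10, y=4)
  F5: move forward 5, now at (x=10, y=9)
  F3: move forward 3, now at (x=10, y=12)
  F2: move forward 0/2 (blocked), now at (x=10, y=12)
  F5: move forward 0/5 (blocked), now at (x=10, y=12)
  F5: move forward 0/5 (blocked), now at (x=10, y=12)
Final: (x=10, y=12), facing South

Answer: Final position: (x=10, y=12), facing South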